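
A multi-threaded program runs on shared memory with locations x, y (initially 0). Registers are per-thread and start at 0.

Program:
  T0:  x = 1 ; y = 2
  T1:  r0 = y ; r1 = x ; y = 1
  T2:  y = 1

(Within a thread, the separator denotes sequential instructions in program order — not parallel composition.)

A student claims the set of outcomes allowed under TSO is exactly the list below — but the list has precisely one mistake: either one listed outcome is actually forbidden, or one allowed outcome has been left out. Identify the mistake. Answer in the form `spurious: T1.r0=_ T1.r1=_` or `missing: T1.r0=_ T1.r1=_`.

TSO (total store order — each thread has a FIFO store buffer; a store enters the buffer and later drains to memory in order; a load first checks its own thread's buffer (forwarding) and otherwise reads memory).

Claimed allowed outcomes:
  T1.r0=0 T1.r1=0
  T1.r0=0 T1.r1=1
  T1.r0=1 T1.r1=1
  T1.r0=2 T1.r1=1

outcome vector order: (T1.r0,T1.r1)
under TSO → (0,0), (0,1), (1,0), (1,1), (2,1)
TSO∖claimed = {(1,0)}

missing: T1.r0=1 T1.r1=0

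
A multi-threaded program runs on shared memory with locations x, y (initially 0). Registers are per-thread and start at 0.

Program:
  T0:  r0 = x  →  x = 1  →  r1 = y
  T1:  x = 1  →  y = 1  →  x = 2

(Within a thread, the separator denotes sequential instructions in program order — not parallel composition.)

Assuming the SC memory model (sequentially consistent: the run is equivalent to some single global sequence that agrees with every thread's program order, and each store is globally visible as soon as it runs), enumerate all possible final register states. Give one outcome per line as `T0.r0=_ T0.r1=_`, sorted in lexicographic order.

T0.r0=0 T0.r1=0
T0.r0=0 T0.r1=1
T0.r0=1 T0.r1=0
T0.r0=1 T0.r1=1
T0.r0=2 T0.r1=1

outcome vector order: (T0.r0,T0.r1)
|SC outcomes| = 5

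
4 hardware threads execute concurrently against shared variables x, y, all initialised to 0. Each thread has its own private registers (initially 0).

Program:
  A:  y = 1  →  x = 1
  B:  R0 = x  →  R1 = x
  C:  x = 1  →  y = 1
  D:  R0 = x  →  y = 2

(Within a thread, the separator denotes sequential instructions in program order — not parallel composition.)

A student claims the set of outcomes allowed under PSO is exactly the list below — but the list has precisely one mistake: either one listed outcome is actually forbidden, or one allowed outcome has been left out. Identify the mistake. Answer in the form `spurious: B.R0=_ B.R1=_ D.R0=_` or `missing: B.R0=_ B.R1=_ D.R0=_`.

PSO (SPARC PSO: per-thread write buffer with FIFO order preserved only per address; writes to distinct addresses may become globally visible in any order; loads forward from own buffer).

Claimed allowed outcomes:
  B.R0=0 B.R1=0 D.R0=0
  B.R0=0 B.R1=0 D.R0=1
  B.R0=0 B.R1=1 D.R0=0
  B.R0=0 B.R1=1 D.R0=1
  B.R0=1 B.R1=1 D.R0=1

missing: B.R0=1 B.R1=1 D.R0=0

outcome vector order: (B.R0,B.R1,D.R0)
[PSO] allowed = {<0 0 0>; <0 0 1>; <0 1 0>; <0 1 1>; <1 1 0>; <1 1 1>}
PSO∖claimed = {<1 1 0>}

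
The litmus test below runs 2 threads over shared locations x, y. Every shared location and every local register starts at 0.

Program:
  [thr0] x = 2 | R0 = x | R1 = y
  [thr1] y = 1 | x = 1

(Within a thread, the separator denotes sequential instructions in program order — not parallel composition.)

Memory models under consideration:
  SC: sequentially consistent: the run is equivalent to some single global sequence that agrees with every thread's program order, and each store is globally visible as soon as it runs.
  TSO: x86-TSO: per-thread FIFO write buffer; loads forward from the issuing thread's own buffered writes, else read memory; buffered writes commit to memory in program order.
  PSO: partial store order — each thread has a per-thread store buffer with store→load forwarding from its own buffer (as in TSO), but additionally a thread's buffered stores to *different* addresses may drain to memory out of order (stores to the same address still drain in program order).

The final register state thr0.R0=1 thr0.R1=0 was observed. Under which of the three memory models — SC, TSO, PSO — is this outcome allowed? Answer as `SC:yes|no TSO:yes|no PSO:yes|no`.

outcome vector order: (thr0.R0,thr0.R1)
SC: 3 outcomes — {11 20 21}
TSO: 3 outcomes — {11 20 21}
PSO: 4 outcomes — {10 11 20 21}
target 10 ∈ {PSO}

SC:no TSO:no PSO:yes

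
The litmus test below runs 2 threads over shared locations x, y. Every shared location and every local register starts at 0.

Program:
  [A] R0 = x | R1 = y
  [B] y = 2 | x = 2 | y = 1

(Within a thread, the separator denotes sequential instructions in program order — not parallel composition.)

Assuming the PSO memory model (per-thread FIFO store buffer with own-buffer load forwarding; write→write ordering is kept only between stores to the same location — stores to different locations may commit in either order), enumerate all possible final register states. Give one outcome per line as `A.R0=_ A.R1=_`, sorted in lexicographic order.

outcome vector order: (A.R0,A.R1)
|PSO outcomes| = 6

A.R0=0 A.R1=0
A.R0=0 A.R1=1
A.R0=0 A.R1=2
A.R0=2 A.R1=0
A.R0=2 A.R1=1
A.R0=2 A.R1=2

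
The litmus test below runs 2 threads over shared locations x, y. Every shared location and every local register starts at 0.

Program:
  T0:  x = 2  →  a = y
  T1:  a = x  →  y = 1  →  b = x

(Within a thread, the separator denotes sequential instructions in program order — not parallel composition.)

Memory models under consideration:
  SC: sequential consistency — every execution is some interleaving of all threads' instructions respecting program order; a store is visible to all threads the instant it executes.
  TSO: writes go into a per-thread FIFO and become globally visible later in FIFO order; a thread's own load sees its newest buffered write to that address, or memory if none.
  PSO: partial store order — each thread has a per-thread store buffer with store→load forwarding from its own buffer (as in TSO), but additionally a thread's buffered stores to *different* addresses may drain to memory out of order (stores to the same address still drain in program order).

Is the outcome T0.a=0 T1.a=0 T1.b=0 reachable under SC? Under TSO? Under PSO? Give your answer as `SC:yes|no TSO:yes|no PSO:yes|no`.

SC:no TSO:yes PSO:yes

outcome vector order: (T0.a,T1.a,T1.b)
SC (5): 002, 022, 100, 102, 122
TSO (6): 000, 002, 022, 100, 102, 122
PSO (6): 000, 002, 022, 100, 102, 122
target 000 ∈ {TSO,PSO}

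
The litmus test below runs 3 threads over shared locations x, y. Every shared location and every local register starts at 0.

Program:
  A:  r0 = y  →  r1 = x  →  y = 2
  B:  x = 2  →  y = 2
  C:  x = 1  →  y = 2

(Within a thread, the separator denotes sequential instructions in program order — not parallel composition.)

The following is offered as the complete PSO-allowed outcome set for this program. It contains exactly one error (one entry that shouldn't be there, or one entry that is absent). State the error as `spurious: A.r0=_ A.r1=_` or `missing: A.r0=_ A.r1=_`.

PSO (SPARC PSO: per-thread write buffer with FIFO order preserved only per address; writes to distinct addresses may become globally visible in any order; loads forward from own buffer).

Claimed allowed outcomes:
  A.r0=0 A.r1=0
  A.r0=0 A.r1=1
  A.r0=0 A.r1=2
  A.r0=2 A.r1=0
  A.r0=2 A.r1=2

missing: A.r0=2 A.r1=1

outcome vector order: (A.r0,A.r1)
[PSO] allowed = {(0,0); (0,1); (0,2); (2,0); (2,1); (2,2)}
PSO∖claimed = {(2,1)}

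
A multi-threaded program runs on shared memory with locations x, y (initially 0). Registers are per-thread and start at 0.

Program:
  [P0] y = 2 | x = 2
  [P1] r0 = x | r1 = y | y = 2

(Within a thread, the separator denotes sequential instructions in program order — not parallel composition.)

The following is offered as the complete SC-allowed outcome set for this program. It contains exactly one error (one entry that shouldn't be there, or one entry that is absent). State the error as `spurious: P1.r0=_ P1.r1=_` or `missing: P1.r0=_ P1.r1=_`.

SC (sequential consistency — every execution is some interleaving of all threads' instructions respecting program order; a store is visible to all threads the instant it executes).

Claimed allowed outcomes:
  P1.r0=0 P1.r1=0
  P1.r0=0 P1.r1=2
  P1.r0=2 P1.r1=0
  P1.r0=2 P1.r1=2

outcome vector order: (P1.r0,P1.r1)
SC (3): (0,0); (0,2); (2,2)
claimed∖SC = {(2,0)}

spurious: P1.r0=2 P1.r1=0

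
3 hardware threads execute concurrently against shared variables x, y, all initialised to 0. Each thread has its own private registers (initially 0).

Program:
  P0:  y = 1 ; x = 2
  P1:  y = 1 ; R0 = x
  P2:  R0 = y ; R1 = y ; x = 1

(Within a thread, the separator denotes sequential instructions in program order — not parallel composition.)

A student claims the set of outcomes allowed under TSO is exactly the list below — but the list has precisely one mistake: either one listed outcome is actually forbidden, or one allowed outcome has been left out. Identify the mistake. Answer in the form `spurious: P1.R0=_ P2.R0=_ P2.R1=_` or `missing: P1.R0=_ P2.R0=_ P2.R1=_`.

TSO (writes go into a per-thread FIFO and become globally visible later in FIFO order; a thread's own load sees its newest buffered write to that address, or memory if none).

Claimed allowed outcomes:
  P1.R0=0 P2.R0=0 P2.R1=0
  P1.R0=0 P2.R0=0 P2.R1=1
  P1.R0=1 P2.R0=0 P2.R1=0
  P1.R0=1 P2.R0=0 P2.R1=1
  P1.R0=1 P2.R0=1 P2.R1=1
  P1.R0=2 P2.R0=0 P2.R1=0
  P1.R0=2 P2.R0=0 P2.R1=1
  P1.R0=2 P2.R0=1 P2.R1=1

missing: P1.R0=0 P2.R0=1 P2.R1=1

outcome vector order: (P1.R0,P2.R0,P2.R1)
under TSO → 0/0/0 0/0/1 0/1/1 1/0/0 1/0/1 1/1/1 2/0/0 2/0/1 2/1/1
TSO∖claimed = {0/1/1}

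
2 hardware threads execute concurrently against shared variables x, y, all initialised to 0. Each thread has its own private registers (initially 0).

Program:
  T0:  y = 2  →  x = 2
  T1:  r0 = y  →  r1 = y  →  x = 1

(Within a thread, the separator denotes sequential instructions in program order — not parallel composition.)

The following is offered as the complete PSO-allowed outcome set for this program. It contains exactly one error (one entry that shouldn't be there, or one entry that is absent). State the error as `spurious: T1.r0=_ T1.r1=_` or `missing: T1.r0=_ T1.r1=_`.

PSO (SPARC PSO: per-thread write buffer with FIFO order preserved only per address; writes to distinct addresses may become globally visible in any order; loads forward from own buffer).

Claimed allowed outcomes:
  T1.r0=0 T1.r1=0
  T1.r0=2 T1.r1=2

missing: T1.r0=0 T1.r1=2

outcome vector order: (T1.r0,T1.r1)
under PSO → (0,0); (0,2); (2,2)
PSO∖claimed = {(0,2)}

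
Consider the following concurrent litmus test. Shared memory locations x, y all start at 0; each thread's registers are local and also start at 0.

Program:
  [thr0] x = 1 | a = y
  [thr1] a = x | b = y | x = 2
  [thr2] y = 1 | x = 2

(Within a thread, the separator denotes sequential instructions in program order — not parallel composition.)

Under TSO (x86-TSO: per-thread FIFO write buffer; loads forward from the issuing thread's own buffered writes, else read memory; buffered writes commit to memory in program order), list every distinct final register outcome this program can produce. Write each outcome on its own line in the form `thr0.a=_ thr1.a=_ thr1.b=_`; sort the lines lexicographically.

thr0.a=0 thr1.a=0 thr1.b=0
thr0.a=0 thr1.a=0 thr1.b=1
thr0.a=0 thr1.a=1 thr1.b=0
thr0.a=0 thr1.a=1 thr1.b=1
thr0.a=0 thr1.a=2 thr1.b=1
thr0.a=1 thr1.a=0 thr1.b=0
thr0.a=1 thr1.a=0 thr1.b=1
thr0.a=1 thr1.a=1 thr1.b=0
thr0.a=1 thr1.a=1 thr1.b=1
thr0.a=1 thr1.a=2 thr1.b=1

outcome vector order: (thr0.a,thr1.a,thr1.b)
|TSO outcomes| = 10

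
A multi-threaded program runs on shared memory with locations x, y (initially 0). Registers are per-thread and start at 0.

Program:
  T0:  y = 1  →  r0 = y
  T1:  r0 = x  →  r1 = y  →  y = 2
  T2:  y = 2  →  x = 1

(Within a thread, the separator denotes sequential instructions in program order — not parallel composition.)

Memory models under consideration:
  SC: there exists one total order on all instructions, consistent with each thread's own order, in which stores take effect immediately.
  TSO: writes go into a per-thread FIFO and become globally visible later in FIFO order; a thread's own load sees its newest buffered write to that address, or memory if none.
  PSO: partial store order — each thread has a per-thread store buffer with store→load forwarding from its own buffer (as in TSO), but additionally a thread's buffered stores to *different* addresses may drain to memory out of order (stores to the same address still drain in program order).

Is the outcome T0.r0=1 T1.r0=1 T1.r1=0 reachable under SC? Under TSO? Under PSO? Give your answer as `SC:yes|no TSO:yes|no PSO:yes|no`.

SC:no TSO:no PSO:yes

outcome vector order: (T0.r0,T1.r0,T1.r1)
SC (10): 1/0/0 1/0/1 1/0/2 1/1/1 1/1/2 2/0/0 2/0/1 2/0/2 2/1/1 2/1/2
TSO (10): 1/0/0 1/0/1 1/0/2 1/1/1 1/1/2 2/0/0 2/0/1 2/0/2 2/1/1 2/1/2
PSO (12): 1/0/0 1/0/1 1/0/2 1/1/0 1/1/1 1/1/2 2/0/0 2/0/1 2/0/2 2/1/0 2/1/1 2/1/2
target 1/1/0 ∈ {PSO}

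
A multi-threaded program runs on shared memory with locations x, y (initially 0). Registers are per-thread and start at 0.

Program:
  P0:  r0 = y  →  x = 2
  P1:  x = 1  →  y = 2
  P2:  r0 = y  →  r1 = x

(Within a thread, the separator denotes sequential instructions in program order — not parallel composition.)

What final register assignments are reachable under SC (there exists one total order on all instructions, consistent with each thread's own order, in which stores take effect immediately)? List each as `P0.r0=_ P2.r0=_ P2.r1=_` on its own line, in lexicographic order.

outcome vector order: (P0.r0,P2.r0,P2.r1)
|SC outcomes| = 10

P0.r0=0 P2.r0=0 P2.r1=0
P0.r0=0 P2.r0=0 P2.r1=1
P0.r0=0 P2.r0=0 P2.r1=2
P0.r0=0 P2.r0=2 P2.r1=1
P0.r0=0 P2.r0=2 P2.r1=2
P0.r0=2 P2.r0=0 P2.r1=0
P0.r0=2 P2.r0=0 P2.r1=1
P0.r0=2 P2.r0=0 P2.r1=2
P0.r0=2 P2.r0=2 P2.r1=1
P0.r0=2 P2.r0=2 P2.r1=2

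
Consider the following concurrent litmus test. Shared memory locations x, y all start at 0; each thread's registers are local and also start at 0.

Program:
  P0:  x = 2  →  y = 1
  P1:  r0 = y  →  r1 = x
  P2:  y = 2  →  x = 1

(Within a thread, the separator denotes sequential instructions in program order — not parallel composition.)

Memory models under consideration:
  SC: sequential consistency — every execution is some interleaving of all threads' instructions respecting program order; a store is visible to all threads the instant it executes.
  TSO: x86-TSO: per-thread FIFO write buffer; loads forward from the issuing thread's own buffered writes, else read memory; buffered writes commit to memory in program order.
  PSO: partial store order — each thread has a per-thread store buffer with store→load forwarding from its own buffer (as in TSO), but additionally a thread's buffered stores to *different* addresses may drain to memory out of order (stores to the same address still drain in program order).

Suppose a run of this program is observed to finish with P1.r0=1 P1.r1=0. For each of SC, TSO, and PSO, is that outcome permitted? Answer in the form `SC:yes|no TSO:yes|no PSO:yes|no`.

SC:no TSO:no PSO:yes

outcome vector order: (P1.r0,P1.r1)
SC: 8 outcomes — {0/0 0/1 0/2 1/1 1/2 2/0 2/1 2/2}
TSO: 8 outcomes — {0/0 0/1 0/2 1/1 1/2 2/0 2/1 2/2}
PSO: 9 outcomes — {0/0 0/1 0/2 1/0 1/1 1/2 2/0 2/1 2/2}
target 1/0 ∈ {PSO}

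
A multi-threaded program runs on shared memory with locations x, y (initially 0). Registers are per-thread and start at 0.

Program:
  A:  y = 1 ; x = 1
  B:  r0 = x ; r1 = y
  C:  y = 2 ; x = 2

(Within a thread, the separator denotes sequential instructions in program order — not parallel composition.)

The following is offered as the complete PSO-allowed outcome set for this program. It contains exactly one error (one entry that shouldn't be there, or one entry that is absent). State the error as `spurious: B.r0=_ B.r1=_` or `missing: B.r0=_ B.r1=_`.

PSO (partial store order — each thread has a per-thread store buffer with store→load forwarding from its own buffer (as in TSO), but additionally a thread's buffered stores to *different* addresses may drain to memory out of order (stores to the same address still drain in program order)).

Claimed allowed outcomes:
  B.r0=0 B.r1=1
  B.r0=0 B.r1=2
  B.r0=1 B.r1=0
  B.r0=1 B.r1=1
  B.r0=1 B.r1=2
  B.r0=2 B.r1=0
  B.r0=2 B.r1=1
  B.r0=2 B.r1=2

missing: B.r0=0 B.r1=0

outcome vector order: (B.r0,B.r1)
under PSO → (0,0); (0,1); (0,2); (1,0); (1,1); (1,2); (2,0); (2,1); (2,2)
PSO∖claimed = {(0,0)}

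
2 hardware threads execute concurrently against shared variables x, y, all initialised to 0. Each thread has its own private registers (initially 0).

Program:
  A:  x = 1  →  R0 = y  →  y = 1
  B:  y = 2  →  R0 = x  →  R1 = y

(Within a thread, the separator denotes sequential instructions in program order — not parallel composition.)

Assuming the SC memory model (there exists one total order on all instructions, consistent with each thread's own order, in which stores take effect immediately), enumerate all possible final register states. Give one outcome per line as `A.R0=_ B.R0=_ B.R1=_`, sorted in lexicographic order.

outcome vector order: (A.R0,B.R0,B.R1)
|SC outcomes| = 6

A.R0=0 B.R0=1 B.R1=1
A.R0=0 B.R0=1 B.R1=2
A.R0=2 B.R0=0 B.R1=1
A.R0=2 B.R0=0 B.R1=2
A.R0=2 B.R0=1 B.R1=1
A.R0=2 B.R0=1 B.R1=2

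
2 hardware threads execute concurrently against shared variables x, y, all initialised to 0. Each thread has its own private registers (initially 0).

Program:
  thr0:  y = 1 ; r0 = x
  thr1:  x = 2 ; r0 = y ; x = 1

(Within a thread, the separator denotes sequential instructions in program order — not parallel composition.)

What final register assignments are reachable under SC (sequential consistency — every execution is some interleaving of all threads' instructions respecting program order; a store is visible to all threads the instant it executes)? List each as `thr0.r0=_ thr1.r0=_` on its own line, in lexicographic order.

outcome vector order: (thr0.r0,thr1.r0)
|SC outcomes| = 5

thr0.r0=0 thr1.r0=1
thr0.r0=1 thr1.r0=0
thr0.r0=1 thr1.r0=1
thr0.r0=2 thr1.r0=0
thr0.r0=2 thr1.r0=1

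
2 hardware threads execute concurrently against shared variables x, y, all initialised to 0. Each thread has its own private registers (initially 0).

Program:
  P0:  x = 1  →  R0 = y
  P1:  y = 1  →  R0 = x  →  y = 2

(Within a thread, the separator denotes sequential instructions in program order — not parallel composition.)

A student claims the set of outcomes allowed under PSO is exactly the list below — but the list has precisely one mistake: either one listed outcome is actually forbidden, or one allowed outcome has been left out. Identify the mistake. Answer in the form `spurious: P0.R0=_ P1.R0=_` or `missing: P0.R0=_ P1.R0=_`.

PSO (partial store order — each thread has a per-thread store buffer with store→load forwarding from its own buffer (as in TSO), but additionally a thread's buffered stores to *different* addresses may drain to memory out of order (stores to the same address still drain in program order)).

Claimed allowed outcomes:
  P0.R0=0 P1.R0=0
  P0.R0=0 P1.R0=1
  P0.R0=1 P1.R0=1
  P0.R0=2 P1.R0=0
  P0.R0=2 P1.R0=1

outcome vector order: (P0.R0,P1.R0)
under PSO → 0/0, 0/1, 1/0, 1/1, 2/0, 2/1
PSO∖claimed = {1/0}

missing: P0.R0=1 P1.R0=0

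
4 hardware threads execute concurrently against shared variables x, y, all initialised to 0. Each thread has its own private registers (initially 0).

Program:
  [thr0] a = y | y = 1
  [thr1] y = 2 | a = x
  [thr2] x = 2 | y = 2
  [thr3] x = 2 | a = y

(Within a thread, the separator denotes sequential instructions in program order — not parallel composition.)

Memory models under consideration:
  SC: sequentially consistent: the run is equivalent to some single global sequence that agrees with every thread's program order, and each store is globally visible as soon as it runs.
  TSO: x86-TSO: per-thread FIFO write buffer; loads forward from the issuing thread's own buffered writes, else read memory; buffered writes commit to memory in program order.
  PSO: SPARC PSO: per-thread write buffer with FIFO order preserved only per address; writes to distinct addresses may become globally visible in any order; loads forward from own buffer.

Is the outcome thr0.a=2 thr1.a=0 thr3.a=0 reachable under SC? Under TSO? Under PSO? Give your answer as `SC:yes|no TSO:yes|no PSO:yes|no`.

outcome vector order: (thr0.a,thr1.a,thr3.a)
[SC] allowed = {001 002 020 021 022 201 202 220 221 222}
[TSO] allowed = {000 001 002 020 021 022 200 201 202 220 221 222}
[PSO] allowed = {000 001 002 020 021 022 200 201 202 220 221 222}
target 200 ∈ {TSO,PSO}

SC:no TSO:yes PSO:yes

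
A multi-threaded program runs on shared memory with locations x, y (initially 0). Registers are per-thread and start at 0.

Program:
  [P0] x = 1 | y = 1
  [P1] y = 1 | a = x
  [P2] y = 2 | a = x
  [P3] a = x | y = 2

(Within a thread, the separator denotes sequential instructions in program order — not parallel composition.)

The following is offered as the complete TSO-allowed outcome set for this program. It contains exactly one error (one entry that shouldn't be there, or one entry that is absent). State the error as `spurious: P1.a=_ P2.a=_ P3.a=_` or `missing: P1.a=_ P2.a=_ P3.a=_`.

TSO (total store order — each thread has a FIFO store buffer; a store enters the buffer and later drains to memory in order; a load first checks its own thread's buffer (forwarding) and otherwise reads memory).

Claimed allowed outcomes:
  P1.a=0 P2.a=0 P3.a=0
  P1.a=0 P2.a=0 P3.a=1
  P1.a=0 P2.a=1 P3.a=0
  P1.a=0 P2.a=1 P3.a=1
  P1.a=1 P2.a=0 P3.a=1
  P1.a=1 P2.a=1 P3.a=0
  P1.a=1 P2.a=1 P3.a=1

missing: P1.a=1 P2.a=0 P3.a=0

outcome vector order: (P1.a,P2.a,P3.a)
TSO (8): 0/0/0; 0/0/1; 0/1/0; 0/1/1; 1/0/0; 1/0/1; 1/1/0; 1/1/1
TSO∖claimed = {1/0/0}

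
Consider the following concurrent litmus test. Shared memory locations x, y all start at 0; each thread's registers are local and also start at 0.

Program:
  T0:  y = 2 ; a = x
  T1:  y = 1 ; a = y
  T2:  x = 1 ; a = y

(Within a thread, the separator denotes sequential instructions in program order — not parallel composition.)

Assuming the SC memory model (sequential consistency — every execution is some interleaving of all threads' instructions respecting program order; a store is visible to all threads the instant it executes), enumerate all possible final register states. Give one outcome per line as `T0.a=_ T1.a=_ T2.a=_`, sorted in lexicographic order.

T0.a=0 T1.a=1 T2.a=1
T0.a=0 T1.a=1 T2.a=2
T0.a=0 T1.a=2 T2.a=2
T0.a=1 T1.a=1 T2.a=0
T0.a=1 T1.a=1 T2.a=1
T0.a=1 T1.a=1 T2.a=2
T0.a=1 T1.a=2 T2.a=0
T0.a=1 T1.a=2 T2.a=1
T0.a=1 T1.a=2 T2.a=2

outcome vector order: (T0.a,T1.a,T2.a)
|SC outcomes| = 9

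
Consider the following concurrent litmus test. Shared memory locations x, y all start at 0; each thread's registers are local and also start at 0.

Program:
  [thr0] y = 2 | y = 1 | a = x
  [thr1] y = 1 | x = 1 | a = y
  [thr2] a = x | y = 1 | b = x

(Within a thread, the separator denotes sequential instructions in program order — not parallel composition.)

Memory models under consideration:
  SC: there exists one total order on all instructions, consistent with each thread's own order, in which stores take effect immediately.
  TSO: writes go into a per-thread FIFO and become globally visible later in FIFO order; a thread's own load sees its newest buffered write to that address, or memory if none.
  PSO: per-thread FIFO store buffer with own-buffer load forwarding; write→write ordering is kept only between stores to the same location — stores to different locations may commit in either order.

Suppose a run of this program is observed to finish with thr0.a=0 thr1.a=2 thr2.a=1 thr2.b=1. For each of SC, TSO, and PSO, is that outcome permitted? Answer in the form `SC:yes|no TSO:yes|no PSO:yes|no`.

SC:no TSO:yes PSO:yes

outcome vector order: (thr0.a,thr1.a,thr2.a,thr2.b)
SC (9): (0,1,0,0), (0,1,0,1), (0,1,1,1), (1,1,0,0), (1,1,0,1), (1,1,1,1), (1,2,0,0), (1,2,0,1), (1,2,1,1)
TSO (12): (0,1,0,0), (0,1,0,1), (0,1,1,1), (0,2,0,0), (0,2,0,1), (0,2,1,1), (1,1,0,0), (1,1,0,1), (1,1,1,1), (1,2,0,0), (1,2,0,1), (1,2,1,1)
PSO (12): (0,1,0,0), (0,1,0,1), (0,1,1,1), (0,2,0,0), (0,2,0,1), (0,2,1,1), (1,1,0,0), (1,1,0,1), (1,1,1,1), (1,2,0,0), (1,2,0,1), (1,2,1,1)
target (0,2,1,1) ∈ {TSO,PSO}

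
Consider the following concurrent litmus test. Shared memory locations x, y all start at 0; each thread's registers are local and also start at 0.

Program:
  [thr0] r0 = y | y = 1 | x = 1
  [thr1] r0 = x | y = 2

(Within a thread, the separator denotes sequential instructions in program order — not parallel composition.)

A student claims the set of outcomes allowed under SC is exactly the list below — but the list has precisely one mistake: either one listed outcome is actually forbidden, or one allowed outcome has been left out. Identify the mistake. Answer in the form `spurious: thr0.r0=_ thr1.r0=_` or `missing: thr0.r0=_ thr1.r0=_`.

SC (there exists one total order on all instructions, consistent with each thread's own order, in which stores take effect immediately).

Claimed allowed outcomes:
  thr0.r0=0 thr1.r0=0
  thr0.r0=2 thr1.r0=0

missing: thr0.r0=0 thr1.r0=1

outcome vector order: (thr0.r0,thr1.r0)
[SC] allowed = {00, 01, 20}
SC∖claimed = {01}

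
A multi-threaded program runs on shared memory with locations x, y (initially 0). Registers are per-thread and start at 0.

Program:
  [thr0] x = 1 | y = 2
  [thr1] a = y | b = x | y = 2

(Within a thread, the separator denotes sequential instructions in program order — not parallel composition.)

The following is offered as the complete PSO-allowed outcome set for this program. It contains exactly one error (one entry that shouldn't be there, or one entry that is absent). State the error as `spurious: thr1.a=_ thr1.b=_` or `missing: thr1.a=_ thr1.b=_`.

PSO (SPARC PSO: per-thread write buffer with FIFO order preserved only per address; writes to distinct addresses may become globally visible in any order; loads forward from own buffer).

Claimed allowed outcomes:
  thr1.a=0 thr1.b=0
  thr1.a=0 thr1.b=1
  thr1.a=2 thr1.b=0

missing: thr1.a=2 thr1.b=1

outcome vector order: (thr1.a,thr1.b)
under PSO → 0/0, 0/1, 2/0, 2/1
PSO∖claimed = {2/1}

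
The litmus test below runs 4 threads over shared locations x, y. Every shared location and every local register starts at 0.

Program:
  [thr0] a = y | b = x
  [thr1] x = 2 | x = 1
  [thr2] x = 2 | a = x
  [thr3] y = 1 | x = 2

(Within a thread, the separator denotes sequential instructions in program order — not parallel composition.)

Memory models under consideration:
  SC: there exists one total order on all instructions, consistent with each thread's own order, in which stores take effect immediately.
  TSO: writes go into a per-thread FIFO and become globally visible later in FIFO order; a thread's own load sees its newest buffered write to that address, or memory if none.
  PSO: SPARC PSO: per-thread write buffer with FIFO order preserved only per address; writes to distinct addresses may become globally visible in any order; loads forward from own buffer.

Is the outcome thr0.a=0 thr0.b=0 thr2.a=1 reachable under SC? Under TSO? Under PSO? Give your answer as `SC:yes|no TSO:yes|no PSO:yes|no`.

outcome vector order: (thr0.a,thr0.b,thr2.a)
SC: 12 outcomes — {<0 0 1> <0 0 2> <0 1 1> <0 1 2> <0 2 1> <0 2 2> <1 0 1> <1 0 2> <1 1 1> <1 1 2> <1 2 1> <1 2 2>}
TSO: 12 outcomes — {<0 0 1> <0 0 2> <0 1 1> <0 1 2> <0 2 1> <0 2 2> <1 0 1> <1 0 2> <1 1 1> <1 1 2> <1 2 1> <1 2 2>}
PSO: 12 outcomes — {<0 0 1> <0 0 2> <0 1 1> <0 1 2> <0 2 1> <0 2 2> <1 0 1> <1 0 2> <1 1 1> <1 1 2> <1 2 1> <1 2 2>}
target <0 0 1> ∈ {SC,TSO,PSO}

SC:yes TSO:yes PSO:yes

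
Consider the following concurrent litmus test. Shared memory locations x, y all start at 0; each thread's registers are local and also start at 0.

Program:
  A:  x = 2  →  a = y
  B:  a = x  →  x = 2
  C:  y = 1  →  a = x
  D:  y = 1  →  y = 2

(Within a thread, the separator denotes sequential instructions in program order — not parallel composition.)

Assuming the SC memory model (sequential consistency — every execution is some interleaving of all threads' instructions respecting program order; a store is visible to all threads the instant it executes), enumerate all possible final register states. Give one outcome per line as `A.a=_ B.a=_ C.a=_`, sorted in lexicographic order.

A.a=0 B.a=0 C.a=2
A.a=0 B.a=2 C.a=2
A.a=1 B.a=0 C.a=0
A.a=1 B.a=0 C.a=2
A.a=1 B.a=2 C.a=0
A.a=1 B.a=2 C.a=2
A.a=2 B.a=0 C.a=0
A.a=2 B.a=0 C.a=2
A.a=2 B.a=2 C.a=0
A.a=2 B.a=2 C.a=2

outcome vector order: (A.a,B.a,C.a)
|SC outcomes| = 10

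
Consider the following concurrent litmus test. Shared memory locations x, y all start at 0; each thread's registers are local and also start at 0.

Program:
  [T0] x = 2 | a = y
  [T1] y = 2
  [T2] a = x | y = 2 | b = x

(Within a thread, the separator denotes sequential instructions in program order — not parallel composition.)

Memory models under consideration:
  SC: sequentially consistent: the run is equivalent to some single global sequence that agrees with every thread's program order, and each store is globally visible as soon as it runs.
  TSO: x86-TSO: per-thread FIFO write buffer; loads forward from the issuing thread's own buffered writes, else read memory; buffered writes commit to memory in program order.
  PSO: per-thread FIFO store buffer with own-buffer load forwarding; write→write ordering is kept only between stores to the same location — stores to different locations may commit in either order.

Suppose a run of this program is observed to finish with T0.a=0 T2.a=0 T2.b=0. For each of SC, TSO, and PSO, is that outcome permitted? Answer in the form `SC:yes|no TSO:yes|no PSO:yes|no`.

SC:no TSO:yes PSO:yes

outcome vector order: (T0.a,T2.a,T2.b)
under SC → 002; 022; 200; 202; 222
under TSO → 000; 002; 022; 200; 202; 222
under PSO → 000; 002; 022; 200; 202; 222
target 000 ∈ {TSO,PSO}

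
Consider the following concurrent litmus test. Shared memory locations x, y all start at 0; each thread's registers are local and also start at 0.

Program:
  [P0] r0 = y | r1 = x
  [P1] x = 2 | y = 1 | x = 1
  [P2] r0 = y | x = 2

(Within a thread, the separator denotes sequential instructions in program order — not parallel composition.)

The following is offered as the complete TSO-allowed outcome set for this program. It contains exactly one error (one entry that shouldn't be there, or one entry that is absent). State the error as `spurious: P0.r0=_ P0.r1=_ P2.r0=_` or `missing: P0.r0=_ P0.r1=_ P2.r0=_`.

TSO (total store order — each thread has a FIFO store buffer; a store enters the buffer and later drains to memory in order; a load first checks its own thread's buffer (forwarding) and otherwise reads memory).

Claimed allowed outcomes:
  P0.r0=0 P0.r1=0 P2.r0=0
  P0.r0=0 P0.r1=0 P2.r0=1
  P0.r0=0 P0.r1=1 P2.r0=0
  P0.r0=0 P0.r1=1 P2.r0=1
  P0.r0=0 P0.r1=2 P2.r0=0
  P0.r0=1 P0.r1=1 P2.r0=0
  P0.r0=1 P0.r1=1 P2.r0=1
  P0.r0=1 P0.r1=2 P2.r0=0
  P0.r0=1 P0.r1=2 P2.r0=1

outcome vector order: (P0.r0,P0.r1,P2.r0)
under TSO → <0 0 0>; <0 0 1>; <0 1 0>; <0 1 1>; <0 2 0>; <0 2 1>; <1 1 0>; <1 1 1>; <1 2 0>; <1 2 1>
TSO∖claimed = {<0 2 1>}

missing: P0.r0=0 P0.r1=2 P2.r0=1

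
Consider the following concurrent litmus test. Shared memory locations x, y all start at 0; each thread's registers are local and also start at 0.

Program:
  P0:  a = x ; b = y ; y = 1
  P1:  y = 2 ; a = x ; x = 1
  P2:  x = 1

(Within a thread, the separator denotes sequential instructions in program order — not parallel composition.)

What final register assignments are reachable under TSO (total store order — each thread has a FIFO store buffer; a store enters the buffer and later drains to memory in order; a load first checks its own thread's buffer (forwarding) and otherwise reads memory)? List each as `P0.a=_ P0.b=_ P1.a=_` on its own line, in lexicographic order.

P0.a=0 P0.b=0 P1.a=0
P0.a=0 P0.b=0 P1.a=1
P0.a=0 P0.b=2 P1.a=0
P0.a=0 P0.b=2 P1.a=1
P0.a=1 P0.b=0 P1.a=0
P0.a=1 P0.b=0 P1.a=1
P0.a=1 P0.b=2 P1.a=0
P0.a=1 P0.b=2 P1.a=1

outcome vector order: (P0.a,P0.b,P1.a)
|TSO outcomes| = 8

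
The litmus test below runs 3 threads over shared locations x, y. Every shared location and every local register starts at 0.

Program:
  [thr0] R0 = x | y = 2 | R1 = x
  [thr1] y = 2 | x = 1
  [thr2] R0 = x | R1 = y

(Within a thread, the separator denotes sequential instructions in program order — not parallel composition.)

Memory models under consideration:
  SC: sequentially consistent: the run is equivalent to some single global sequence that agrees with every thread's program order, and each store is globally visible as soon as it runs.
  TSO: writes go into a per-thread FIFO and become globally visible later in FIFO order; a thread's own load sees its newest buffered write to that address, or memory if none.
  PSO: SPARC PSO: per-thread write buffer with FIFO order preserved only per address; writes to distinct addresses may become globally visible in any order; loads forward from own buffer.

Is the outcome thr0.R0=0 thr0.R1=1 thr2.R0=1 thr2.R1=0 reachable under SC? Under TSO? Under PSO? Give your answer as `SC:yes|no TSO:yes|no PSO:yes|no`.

outcome vector order: (thr0.R0,thr0.R1,thr2.R0,thr2.R1)
[SC] allowed = {<0 0 0 0>; <0 0 0 2>; <0 0 1 2>; <0 1 0 0>; <0 1 0 2>; <0 1 1 2>; <1 1 0 0>; <1 1 0 2>; <1 1 1 2>}
[TSO] allowed = {<0 0 0 0>; <0 0 0 2>; <0 0 1 2>; <0 1 0 0>; <0 1 0 2>; <0 1 1 2>; <1 1 0 0>; <1 1 0 2>; <1 1 1 2>}
[PSO] allowed = {<0 0 0 0>; <0 0 0 2>; <0 0 1 0>; <0 0 1 2>; <0 1 0 0>; <0 1 0 2>; <0 1 1 0>; <0 1 1 2>; <1 1 0 0>; <1 1 0 2>; <1 1 1 0>; <1 1 1 2>}
target <0 1 1 0> ∈ {PSO}

SC:no TSO:no PSO:yes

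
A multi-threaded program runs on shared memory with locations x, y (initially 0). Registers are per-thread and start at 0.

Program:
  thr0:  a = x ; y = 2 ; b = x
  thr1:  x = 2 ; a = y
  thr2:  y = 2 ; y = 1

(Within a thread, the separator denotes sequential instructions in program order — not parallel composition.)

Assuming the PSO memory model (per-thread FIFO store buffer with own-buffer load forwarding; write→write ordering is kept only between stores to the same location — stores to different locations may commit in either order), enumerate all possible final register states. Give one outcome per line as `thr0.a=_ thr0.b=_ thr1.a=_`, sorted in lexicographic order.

thr0.a=0 thr0.b=0 thr1.a=0
thr0.a=0 thr0.b=0 thr1.a=1
thr0.a=0 thr0.b=0 thr1.a=2
thr0.a=0 thr0.b=2 thr1.a=0
thr0.a=0 thr0.b=2 thr1.a=1
thr0.a=0 thr0.b=2 thr1.a=2
thr0.a=2 thr0.b=2 thr1.a=0
thr0.a=2 thr0.b=2 thr1.a=1
thr0.a=2 thr0.b=2 thr1.a=2

outcome vector order: (thr0.a,thr0.b,thr1.a)
|PSO outcomes| = 9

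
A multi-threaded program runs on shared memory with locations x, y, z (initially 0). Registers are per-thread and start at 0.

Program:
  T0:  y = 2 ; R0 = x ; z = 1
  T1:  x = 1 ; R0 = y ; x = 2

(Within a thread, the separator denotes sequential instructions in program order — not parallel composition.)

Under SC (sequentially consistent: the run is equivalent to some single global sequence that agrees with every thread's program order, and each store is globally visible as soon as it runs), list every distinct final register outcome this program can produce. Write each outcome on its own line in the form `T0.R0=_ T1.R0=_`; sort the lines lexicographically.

T0.R0=0 T1.R0=2
T0.R0=1 T1.R0=0
T0.R0=1 T1.R0=2
T0.R0=2 T1.R0=0
T0.R0=2 T1.R0=2

outcome vector order: (T0.R0,T1.R0)
|SC outcomes| = 5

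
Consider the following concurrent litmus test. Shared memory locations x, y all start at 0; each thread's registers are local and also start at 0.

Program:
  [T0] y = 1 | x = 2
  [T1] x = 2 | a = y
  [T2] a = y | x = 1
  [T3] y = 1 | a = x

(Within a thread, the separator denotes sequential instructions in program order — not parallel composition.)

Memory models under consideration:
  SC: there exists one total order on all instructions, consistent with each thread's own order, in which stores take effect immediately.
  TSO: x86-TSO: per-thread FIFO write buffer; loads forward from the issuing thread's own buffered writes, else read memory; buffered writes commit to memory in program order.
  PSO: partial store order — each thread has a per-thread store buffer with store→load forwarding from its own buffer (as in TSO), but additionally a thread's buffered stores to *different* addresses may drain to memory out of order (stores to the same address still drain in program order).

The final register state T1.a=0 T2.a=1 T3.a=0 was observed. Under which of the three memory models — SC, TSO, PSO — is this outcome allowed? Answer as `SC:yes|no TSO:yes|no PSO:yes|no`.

outcome vector order: (T1.a,T2.a,T3.a)
under SC → <0 0 1>, <0 0 2>, <0 1 1>, <0 1 2>, <1 0 0>, <1 0 1>, <1 0 2>, <1 1 0>, <1 1 1>, <1 1 2>
under TSO → <0 0 0>, <0 0 1>, <0 0 2>, <0 1 0>, <0 1 1>, <0 1 2>, <1 0 0>, <1 0 1>, <1 0 2>, <1 1 0>, <1 1 1>, <1 1 2>
under PSO → <0 0 0>, <0 0 1>, <0 0 2>, <0 1 0>, <0 1 1>, <0 1 2>, <1 0 0>, <1 0 1>, <1 0 2>, <1 1 0>, <1 1 1>, <1 1 2>
target <0 1 0> ∈ {TSO,PSO}

SC:no TSO:yes PSO:yes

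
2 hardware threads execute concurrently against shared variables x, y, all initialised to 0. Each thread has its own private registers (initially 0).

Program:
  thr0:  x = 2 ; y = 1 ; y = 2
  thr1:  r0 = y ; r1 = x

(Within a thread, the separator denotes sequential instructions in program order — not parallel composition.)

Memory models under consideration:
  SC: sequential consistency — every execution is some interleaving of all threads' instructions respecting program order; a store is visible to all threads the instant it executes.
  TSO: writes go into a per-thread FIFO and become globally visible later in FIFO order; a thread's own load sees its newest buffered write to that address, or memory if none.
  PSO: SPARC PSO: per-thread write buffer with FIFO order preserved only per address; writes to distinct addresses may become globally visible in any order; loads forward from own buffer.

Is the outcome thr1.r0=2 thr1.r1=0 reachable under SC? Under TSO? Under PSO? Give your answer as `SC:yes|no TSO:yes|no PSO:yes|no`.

outcome vector order: (thr1.r0,thr1.r1)
SC: 4 outcomes — {00 02 12 22}
TSO: 4 outcomes — {00 02 12 22}
PSO: 6 outcomes — {00 02 10 12 20 22}
target 20 ∈ {PSO}

SC:no TSO:no PSO:yes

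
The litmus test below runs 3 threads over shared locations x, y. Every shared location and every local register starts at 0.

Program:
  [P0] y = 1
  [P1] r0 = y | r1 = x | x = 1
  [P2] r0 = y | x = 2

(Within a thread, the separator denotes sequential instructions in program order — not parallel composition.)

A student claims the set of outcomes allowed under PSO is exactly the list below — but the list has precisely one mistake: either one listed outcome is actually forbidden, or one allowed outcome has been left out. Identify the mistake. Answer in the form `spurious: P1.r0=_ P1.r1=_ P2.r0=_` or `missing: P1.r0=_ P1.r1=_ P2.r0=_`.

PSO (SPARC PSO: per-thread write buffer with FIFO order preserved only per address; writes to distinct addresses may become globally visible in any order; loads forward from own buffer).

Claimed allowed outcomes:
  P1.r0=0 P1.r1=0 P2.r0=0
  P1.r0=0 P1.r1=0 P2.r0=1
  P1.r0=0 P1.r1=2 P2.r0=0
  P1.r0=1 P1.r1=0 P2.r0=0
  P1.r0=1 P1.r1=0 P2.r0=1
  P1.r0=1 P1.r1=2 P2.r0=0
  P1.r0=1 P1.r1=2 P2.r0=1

outcome vector order: (P1.r0,P1.r1,P2.r0)
under PSO → 0/0/0, 0/0/1, 0/2/0, 0/2/1, 1/0/0, 1/0/1, 1/2/0, 1/2/1
PSO∖claimed = {0/2/1}

missing: P1.r0=0 P1.r1=2 P2.r0=1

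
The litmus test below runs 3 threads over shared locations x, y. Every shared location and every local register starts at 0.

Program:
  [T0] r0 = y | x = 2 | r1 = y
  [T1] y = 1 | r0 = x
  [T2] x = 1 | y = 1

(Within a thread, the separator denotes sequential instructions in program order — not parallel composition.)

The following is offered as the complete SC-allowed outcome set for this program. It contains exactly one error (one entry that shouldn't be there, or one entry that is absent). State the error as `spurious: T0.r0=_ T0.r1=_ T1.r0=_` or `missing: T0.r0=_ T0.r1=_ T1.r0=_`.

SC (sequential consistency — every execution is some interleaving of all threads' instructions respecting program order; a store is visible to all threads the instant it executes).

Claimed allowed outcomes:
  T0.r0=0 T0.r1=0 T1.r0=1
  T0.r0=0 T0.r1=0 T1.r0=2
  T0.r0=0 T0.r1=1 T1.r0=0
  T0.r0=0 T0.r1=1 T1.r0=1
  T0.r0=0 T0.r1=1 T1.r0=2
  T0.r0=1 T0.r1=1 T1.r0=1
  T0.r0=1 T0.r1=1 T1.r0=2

outcome vector order: (T0.r0,T0.r1,T1.r0)
SC: 8 outcomes — {(0,0,1); (0,0,2); (0,1,0); (0,1,1); (0,1,2); (1,1,0); (1,1,1); (1,1,2)}
SC∖claimed = {(1,1,0)}

missing: T0.r0=1 T0.r1=1 T1.r0=0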